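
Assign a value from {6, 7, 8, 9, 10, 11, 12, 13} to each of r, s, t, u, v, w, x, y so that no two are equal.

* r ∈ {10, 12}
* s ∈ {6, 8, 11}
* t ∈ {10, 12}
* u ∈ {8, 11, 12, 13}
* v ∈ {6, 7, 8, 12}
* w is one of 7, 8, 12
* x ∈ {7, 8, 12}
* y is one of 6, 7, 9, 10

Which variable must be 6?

v

The 8 variables draw from only 8 values {6, 7, 8, 9, 10, 11, 12, 13}, so each is used; only y can be 9, hence y = 9.
The 7 still-open variables together cover exactly {6, 7, 8, 10, 11, 12, 13} — 7 values for 7 variables — and 13 appears only in u's list, so u = 13.
Among the 6 still-open variables, 11 fits only s (and all 6 values in {6, 7, 8, 10, 11, 12} must be used), so s = 11.
Among the 5 still-open variables, 6 fits only v (and all 5 values in {6, 7, 8, 10, 12} must be used), so v = 6.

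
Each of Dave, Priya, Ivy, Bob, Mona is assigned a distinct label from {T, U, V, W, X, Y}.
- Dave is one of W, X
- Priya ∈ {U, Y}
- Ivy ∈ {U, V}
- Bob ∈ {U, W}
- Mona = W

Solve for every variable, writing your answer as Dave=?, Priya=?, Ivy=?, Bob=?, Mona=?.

Mona must be W (only option left). Eliminate W elsewhere: Dave, Bob.
Dave has just one choice, so Dave = X.
Bob must be U (only option left). Remove U from Priya, Ivy.
Priya has just one choice, so Priya = Y.
Ivy's domain is down to {V}, so Ivy = V.

Dave=X, Priya=Y, Ivy=V, Bob=U, Mona=W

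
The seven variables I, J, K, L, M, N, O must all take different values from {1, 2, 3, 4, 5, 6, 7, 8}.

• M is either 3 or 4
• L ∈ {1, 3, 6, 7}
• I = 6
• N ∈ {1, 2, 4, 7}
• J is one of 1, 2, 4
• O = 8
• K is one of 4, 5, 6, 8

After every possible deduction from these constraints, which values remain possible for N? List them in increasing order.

1, 2, 4, 7

I must be 6 (only option left). So K, L can't be 6.
O has just one choice, so O = 8. Strike 8 from K.
No further eliminations apply; N can still be any of 1, 2, 4, 7.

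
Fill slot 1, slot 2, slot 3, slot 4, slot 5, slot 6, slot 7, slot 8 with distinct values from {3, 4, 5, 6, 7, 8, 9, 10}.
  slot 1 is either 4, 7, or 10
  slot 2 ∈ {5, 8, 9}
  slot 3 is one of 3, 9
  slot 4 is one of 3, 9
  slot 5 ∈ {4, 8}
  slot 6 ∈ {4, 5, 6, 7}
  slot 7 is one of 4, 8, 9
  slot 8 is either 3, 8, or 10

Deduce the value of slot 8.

The 8 variables together cover exactly {3, 4, 5, 6, 7, 8, 9, 10} — 8 values for 8 variables — and 6 appears only in slot 6's list, so slot 6 = 6.
The 7 still-open variables together cover exactly {3, 4, 5, 7, 8, 9, 10} — 7 values for 7 variables — and 5 appears only in slot 2's list, so slot 2 = 5.
Among the 6 still-open variables, 7 fits only slot 1 (and all 6 values in {3, 4, 7, 8, 9, 10} must be used), so slot 1 = 7.
Among the 5 still-open variables, 10 fits only slot 8 (and all 5 values in {3, 4, 8, 9, 10} must be used), so slot 8 = 10.

10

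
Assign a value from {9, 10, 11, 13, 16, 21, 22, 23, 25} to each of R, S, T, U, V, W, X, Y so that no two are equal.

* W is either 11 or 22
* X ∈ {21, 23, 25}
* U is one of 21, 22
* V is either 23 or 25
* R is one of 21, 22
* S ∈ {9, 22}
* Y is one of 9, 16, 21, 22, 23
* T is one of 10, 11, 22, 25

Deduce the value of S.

Among the 8 variables, 10 fits only T (and all 8 values in {9, 10, 11, 16, 21, 22, 23, 25} must be used), so T = 10.
The 7 still-open variables draw from only 7 values {9, 11, 16, 21, 22, 23, 25}, so each is used; only W can be 11, hence W = 11.
The 6 still-open variables together cover exactly {9, 16, 21, 22, 23, 25} — 6 values for 6 variables — and 16 appears only in Y's list, so Y = 16.
The 5 still-open variables draw from only 5 values {9, 21, 22, 23, 25}, so each is used; only S can be 9, hence S = 9.

9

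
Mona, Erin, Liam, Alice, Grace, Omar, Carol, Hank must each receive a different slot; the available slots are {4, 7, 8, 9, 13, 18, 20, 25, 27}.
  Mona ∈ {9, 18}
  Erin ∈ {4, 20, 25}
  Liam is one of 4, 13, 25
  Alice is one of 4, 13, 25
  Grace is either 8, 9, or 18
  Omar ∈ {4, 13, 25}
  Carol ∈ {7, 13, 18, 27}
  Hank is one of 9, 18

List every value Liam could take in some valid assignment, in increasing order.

4, 13, 25

Mona and Hank share exactly the 2 values {9, 18}; by pigeonhole those values go to them, so strike 9, 18 from Grace, Carol.
That leaves Grace = 8.
Liam, Alice, Omar between them cover only {4, 13, 25} — a naked triple. Remove those values from Erin, Carol.
Erin must be 20 (only option left).
No further eliminations apply; Liam can still be any of 4, 13, 25.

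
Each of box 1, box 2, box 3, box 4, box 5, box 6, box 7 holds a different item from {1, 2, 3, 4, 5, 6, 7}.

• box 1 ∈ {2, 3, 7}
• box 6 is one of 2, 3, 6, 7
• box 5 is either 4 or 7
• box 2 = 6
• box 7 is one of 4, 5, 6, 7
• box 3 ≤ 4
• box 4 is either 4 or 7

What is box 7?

5

box 2 has just one choice, so box 2 = 6. Remove 6 from box 6, box 7.
The 6 still-open variables together cover exactly {1, 2, 3, 4, 5, 7} — 6 values for 6 variables — and 1 appears only in box 3's list, so box 3 = 1.
The 5 still-open variables together cover exactly {2, 3, 4, 5, 7} — 5 values for 5 variables — and 5 appears only in box 7's list, so box 7 = 5.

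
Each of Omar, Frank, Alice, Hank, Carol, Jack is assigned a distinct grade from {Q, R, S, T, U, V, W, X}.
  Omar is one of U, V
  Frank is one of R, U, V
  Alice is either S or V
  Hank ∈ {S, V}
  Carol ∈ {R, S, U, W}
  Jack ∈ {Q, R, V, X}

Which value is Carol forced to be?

W

The 2 variables Alice and Hank are confined to {S, V}, which locks those values in; drop them from Omar, Frank, Carol, Jack.
Omar must be U (only option left). Eliminate U elsewhere: Frank, Carol.
That leaves Frank = R. So Carol, Jack can't be R.
So Carol = W.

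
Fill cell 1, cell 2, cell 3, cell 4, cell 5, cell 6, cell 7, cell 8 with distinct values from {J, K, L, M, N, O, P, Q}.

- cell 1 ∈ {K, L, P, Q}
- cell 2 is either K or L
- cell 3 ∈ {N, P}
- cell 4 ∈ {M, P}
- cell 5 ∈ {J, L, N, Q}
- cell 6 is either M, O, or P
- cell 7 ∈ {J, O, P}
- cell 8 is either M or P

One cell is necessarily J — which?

cell 7

cell 4 and cell 8 between them cover only {M, P} — a naked pair. Remove those values from cell 1, cell 3, cell 6, cell 7.
cell 3 must be N (only option left). Strike N from cell 5.
That leaves cell 6 = O. Strike O from cell 7.
So J goes to cell 7.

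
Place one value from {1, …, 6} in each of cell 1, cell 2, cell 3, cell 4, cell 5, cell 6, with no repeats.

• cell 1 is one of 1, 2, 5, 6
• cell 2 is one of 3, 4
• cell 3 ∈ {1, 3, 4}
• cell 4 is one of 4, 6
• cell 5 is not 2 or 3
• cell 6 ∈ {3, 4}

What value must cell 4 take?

Among the 6 variables, 2 fits only cell 1 (and all 6 values in {1, 2, 3, 4, 5, 6} must be used), so cell 1 = 2.
The 5 still-open variables draw from only 5 values {1, 3, 4, 5, 6}, so each is used; only cell 5 can be 5, hence cell 5 = 5.
The 4 still-open variables draw from only 4 values {1, 3, 4, 6}, so each is used; only cell 3 can be 1, hence cell 3 = 1.
The 3 still-open variables together cover exactly {3, 4, 6} — 3 values for 3 variables — and 6 appears only in cell 4's list, so cell 4 = 6.

6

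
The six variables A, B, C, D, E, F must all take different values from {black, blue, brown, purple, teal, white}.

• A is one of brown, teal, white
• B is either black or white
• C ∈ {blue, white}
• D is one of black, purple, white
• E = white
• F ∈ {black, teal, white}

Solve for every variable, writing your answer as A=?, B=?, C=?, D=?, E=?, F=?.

E has just one choice, so E = white. Eliminate white elsewhere: A, B, C, D, F.
B must be black (only option left). So D, F can't be black.
C's domain is down to {blue}, so C = blue.
D has just one choice, so D = purple.
F must be teal (only option left). So A can't be teal.
A has just one choice, so A = brown.

A=brown, B=black, C=blue, D=purple, E=white, F=teal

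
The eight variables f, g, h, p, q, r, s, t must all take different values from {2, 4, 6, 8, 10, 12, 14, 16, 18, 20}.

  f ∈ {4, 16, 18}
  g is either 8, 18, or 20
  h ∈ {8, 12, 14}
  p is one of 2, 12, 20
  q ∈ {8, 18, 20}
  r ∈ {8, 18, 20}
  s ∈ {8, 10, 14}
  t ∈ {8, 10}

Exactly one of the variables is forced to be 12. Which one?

h

g, q, r between them cover only {8, 18, 20} — a naked triple. Remove those values from f, h, p, s, t.
t must be 10 (only option left). Eliminate 10 elsewhere: s.
s's domain is down to {14}, so s = 14. Eliminate 14 elsewhere: h.
So 12 goes to h.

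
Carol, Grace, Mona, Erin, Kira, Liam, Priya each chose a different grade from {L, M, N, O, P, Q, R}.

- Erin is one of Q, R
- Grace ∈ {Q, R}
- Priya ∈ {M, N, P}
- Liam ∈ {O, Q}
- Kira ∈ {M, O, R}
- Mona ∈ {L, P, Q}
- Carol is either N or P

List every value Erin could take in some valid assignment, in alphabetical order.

Q, R

The 7 variables together cover exactly {L, M, N, O, P, Q, R} — 7 values for 7 variables — and L appears only in Mona's list, so Mona = L.
Grace and Erin share exactly the 2 values {Q, R}; by pigeonhole those values go to them, so strike Q, R from Kira, Liam.
Liam has just one choice, so Liam = O. Remove O from Kira.
Kira must be M (only option left). Eliminate M elsewhere: Priya.
No further eliminations apply; Erin can still be any of Q, R.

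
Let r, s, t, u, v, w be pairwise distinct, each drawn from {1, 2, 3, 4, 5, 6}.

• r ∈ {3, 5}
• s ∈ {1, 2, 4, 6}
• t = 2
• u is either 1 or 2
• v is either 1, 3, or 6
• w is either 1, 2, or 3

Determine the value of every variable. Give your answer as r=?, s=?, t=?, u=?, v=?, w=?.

r=5, s=4, t=2, u=1, v=6, w=3

t's domain is down to {2}, so t = 2. Remove 2 from s, u, w.
u's domain is down to {1}, so u = 1. Remove 1 from s, v, w.
w has just one choice, so w = 3. Eliminate 3 elsewhere: r, v.
r must be 5 (only option left).
v must be 6 (only option left). Strike 6 from s.
s has just one choice, so s = 4.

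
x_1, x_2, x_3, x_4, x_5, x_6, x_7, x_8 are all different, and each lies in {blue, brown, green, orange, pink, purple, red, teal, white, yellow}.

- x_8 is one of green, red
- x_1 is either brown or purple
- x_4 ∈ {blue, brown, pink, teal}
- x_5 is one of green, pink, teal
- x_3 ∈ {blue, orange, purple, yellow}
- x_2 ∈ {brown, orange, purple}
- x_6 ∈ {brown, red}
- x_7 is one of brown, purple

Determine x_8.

The 2 variables x_1 and x_7 are confined to {brown, purple}, which locks those values in; drop them from x_2, x_3, x_4, x_6.
x_2 has just one choice, so x_2 = orange. Remove orange from x_3.
That leaves x_6 = red. Eliminate red elsewhere: x_8.
So x_8 = green.

green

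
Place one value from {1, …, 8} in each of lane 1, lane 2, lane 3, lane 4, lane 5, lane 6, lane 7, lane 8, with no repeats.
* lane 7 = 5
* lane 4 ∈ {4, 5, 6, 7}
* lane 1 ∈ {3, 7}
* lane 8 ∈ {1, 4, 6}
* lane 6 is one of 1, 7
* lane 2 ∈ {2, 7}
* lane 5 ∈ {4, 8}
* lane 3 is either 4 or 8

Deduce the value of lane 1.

lane 7's domain is down to {5}, so lane 7 = 5. Strike 5 from lane 4.
Among the 7 still-open variables, 2 fits only lane 2 (and all 7 values in {1, 2, 3, 4, 6, 7, 8} must be used), so lane 2 = 2.
The 6 still-open variables draw from only 6 values {1, 3, 4, 6, 7, 8}, so each is used; only lane 1 can be 3, hence lane 1 = 3.

3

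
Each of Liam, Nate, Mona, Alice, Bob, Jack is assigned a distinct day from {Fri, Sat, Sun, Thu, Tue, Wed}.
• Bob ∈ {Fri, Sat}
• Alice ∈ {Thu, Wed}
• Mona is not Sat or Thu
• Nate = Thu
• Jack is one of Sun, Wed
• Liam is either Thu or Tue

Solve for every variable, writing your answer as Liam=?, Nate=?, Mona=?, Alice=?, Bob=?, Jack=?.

Nate's domain is down to {Thu}, so Nate = Thu. Remove Thu from Liam, Alice.
Alice has just one choice, so Alice = Wed. So Mona, Jack can't be Wed.
Jack must be Sun (only option left). Eliminate Sun elsewhere: Mona.
Liam must be Tue (only option left). Eliminate Tue elsewhere: Mona.
Mona has just one choice, so Mona = Fri. Strike Fri from Bob.
That leaves Bob = Sat.

Liam=Tue, Nate=Thu, Mona=Fri, Alice=Wed, Bob=Sat, Jack=Sun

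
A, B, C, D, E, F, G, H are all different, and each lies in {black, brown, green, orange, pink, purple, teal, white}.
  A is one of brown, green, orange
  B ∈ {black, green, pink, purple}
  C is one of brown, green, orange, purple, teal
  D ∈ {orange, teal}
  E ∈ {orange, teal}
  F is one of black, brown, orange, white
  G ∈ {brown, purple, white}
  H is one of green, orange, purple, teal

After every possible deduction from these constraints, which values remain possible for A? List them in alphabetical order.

brown, green

Among the 8 variables, pink fits only B (and all 8 values in {black, brown, green, orange, pink, purple, teal, white} must be used), so B = pink.
The 7 still-open variables draw from only 7 values {black, brown, green, orange, purple, teal, white}, so each is used; only F can be black, hence F = black.
Among the 6 still-open variables, white fits only G (and all 6 values in {brown, green, orange, purple, teal, white} must be used), so G = white.
D and E share exactly the 2 values {orange, teal}; by pigeonhole those values go to them, so strike orange, teal from A, C, H.
No further eliminations apply; A can still be any of brown, green.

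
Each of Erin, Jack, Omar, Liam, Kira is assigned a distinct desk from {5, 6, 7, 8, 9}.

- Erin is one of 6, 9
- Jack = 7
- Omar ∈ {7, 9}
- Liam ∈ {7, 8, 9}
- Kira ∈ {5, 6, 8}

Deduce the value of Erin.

6

Jack has just one choice, so Jack = 7. Strike 7 from Omar, Liam.
That leaves Omar = 9. Remove 9 from Erin, Liam.
So Erin = 6.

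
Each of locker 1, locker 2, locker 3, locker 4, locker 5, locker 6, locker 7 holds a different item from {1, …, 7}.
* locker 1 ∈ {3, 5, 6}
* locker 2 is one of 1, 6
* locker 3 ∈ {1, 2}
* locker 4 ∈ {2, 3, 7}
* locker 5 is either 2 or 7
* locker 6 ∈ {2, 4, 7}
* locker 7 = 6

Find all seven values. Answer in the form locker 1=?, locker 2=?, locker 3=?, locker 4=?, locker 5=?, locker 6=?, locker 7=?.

locker 1=5, locker 2=1, locker 3=2, locker 4=3, locker 5=7, locker 6=4, locker 7=6

locker 7's domain is down to {6}, so locker 7 = 6. Strike 6 from locker 1, locker 2.
locker 2 must be 1 (only option left). Eliminate 1 elsewhere: locker 3.
That leaves locker 3 = 2. Strike 2 from locker 4, locker 5, locker 6.
locker 5 must be 7 (only option left). Eliminate 7 elsewhere: locker 4, locker 6.
locker 6's domain is down to {4}, so locker 6 = 4.
locker 4 has just one choice, so locker 4 = 3. So locker 1 can't be 3.
locker 1's domain is down to {5}, so locker 1 = 5.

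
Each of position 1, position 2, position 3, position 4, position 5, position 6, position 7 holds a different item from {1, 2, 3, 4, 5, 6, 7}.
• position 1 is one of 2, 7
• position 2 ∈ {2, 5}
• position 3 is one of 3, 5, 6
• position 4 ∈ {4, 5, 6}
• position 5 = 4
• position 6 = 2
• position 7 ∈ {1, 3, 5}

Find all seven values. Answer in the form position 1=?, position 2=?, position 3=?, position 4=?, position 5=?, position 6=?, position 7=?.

position 5 has just one choice, so position 5 = 4. Remove 4 from position 4.
position 6's domain is down to {2}, so position 6 = 2. Strike 2 from position 1, position 2.
position 1 has just one choice, so position 1 = 7.
position 2's domain is down to {5}, so position 2 = 5. So position 3, position 4, position 7 can't be 5.
That leaves position 4 = 6. Eliminate 6 elsewhere: position 3.
position 3 must be 3 (only option left). So position 7 can't be 3.
position 7 has just one choice, so position 7 = 1.

position 1=7, position 2=5, position 3=3, position 4=6, position 5=4, position 6=2, position 7=1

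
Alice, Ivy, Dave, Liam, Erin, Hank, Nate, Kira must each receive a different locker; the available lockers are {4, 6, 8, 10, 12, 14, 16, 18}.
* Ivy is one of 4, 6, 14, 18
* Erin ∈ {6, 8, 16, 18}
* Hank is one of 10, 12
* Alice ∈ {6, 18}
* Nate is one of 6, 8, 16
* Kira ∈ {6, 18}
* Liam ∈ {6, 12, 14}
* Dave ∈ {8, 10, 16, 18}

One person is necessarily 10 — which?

Among the 8 variables, 4 fits only Ivy (and all 8 values in {4, 6, 8, 10, 12, 14, 16, 18} must be used), so Ivy = 4.
The 7 still-open variables together cover exactly {6, 8, 10, 12, 14, 16, 18} — 7 values for 7 variables — and 14 appears only in Liam's list, so Liam = 14.
The 6 still-open variables together cover exactly {6, 8, 10, 12, 16, 18} — 6 values for 6 variables — and 12 appears only in Hank's list, so Hank = 12.
The 5 still-open variables together cover exactly {6, 8, 10, 16, 18} — 5 values for 5 variables — and 10 appears only in Dave's list, so Dave = 10.

Dave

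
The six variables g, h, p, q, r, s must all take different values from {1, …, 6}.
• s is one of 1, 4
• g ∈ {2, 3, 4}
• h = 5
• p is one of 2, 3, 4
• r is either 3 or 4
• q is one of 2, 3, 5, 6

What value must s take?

1

h's domain is down to {5}, so h = 5. Remove 5 from q.
The 5 still-open variables together cover exactly {1, 2, 3, 4, 6} — 5 values for 5 variables — and 1 appears only in s's list, so s = 1.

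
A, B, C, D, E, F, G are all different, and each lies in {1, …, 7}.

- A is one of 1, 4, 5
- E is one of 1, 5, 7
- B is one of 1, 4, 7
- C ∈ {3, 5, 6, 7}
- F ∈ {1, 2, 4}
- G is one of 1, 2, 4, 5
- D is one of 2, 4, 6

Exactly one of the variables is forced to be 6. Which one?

D

The 7 variables draw from only 7 values {1, 2, 3, 4, 5, 6, 7}, so each is used; only C can be 3, hence C = 3.
Among the 6 still-open variables, 6 fits only D (and all 6 values in {1, 2, 4, 5, 6, 7} must be used), so D = 6.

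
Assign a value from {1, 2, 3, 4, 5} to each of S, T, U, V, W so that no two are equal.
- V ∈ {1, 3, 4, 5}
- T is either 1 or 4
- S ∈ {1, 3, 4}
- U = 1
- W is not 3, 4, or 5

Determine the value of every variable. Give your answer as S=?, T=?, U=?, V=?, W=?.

S=3, T=4, U=1, V=5, W=2

U's domain is down to {1}, so U = 1. Strike 1 from S, T, V, W.
W has just one choice, so W = 2.
T's domain is down to {4}, so T = 4. Strike 4 from S, V.
S must be 3 (only option left). Strike 3 from V.
V must be 5 (only option left).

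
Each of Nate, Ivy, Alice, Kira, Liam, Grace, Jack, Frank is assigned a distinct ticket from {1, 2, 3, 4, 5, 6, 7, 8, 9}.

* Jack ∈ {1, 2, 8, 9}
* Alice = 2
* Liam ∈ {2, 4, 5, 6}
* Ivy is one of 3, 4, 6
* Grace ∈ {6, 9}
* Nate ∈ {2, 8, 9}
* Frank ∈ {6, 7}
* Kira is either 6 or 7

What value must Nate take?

8

Alice's domain is down to {2}, so Alice = 2. Strike 2 from Nate, Liam, Jack.
The 2 variables Kira and Frank are confined to {6, 7}, which locks those values in; drop them from Ivy, Liam, Grace.
Grace has just one choice, so Grace = 9. Eliminate 9 elsewhere: Nate, Jack.
So Nate = 8.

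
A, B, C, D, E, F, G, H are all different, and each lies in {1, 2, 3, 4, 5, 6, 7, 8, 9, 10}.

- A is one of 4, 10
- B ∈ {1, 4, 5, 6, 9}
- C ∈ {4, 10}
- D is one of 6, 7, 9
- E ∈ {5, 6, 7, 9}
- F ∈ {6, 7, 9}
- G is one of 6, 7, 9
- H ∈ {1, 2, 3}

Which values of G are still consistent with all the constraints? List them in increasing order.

A and C between them cover only {4, 10} — a naked pair. Remove those values from B.
D, F, G between them cover only {6, 7, 9} — a naked triple. Remove those values from B, E.
That leaves E = 5. Eliminate 5 elsewhere: B.
That leaves B = 1. So H can't be 1.
No further eliminations apply; G can still be any of 6, 7, 9.

6, 7, 9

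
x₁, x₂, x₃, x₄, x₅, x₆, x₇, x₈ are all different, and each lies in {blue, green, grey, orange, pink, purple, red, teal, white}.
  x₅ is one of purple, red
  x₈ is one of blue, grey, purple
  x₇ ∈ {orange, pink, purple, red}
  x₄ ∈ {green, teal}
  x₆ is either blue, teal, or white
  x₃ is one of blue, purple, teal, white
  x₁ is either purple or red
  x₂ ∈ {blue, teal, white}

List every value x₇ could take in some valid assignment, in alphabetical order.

x₁ and x₅ between them cover only {purple, red} — a naked pair. Remove those values from x₃, x₇, x₈.
x₂, x₃, x₆ between them cover only {blue, teal, white} — a naked triple. Remove those values from x₄, x₈.
That leaves x₄ = green.
That leaves x₈ = grey.
No further eliminations apply; x₇ can still be any of orange, pink.

orange, pink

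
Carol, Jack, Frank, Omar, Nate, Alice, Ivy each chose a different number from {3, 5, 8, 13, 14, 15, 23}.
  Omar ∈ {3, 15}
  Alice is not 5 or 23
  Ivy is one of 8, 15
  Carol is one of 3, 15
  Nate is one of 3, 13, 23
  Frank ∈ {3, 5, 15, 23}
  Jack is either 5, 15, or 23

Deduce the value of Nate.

13

The 7 variables together cover exactly {3, 5, 8, 13, 14, 15, 23} — 7 values for 7 variables — and 14 appears only in Alice's list, so Alice = 14.
The 6 still-open variables draw from only 6 values {3, 5, 8, 13, 15, 23}, so each is used; only Ivy can be 8, hence Ivy = 8.
The 5 still-open variables together cover exactly {3, 5, 13, 15, 23} — 5 values for 5 variables — and 13 appears only in Nate's list, so Nate = 13.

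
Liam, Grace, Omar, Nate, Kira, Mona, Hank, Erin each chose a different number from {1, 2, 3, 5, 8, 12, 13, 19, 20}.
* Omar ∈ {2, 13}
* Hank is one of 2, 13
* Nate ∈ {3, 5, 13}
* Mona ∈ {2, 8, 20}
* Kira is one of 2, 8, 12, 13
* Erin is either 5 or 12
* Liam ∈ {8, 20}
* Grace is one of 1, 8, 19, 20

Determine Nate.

Omar and Hank between them cover only {2, 13} — a naked pair. Remove those values from Nate, Kira, Mona.
Liam and Mona share exactly the 2 values {8, 20}; by pigeonhole those values go to them, so strike 8, 20 from Grace, Kira.
Kira has just one choice, so Kira = 12. Remove 12 from Erin.
Erin's domain is down to {5}, so Erin = 5. So Nate can't be 5.
So Nate = 3.

3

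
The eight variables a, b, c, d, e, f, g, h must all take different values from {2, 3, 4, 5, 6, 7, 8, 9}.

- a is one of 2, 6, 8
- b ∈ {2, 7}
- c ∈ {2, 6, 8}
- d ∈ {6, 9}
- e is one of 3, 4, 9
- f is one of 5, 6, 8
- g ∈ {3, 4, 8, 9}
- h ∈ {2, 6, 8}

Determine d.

9

The 8 variables together cover exactly {2, 3, 4, 5, 6, 7, 8, 9} — 8 values for 8 variables — and 5 appears only in f's list, so f = 5.
The 7 still-open variables draw from only 7 values {2, 3, 4, 6, 7, 8, 9}, so each is used; only b can be 7, hence b = 7.
The 3 variables a, c, h are confined to {2, 6, 8}, which locks those values in; drop them from d, g.
So d = 9.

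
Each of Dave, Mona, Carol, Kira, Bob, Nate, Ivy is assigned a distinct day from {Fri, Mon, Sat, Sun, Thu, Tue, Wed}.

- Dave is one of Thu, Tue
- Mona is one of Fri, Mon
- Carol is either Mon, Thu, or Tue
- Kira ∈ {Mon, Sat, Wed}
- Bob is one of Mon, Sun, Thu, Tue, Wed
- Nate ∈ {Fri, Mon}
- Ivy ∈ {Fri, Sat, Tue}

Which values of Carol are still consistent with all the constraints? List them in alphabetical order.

The 7 variables together cover exactly {Fri, Mon, Sat, Sun, Thu, Tue, Wed} — 7 values for 7 variables — and Sun appears only in Bob's list, so Bob = Sun.
The 6 still-open variables together cover exactly {Fri, Mon, Sat, Thu, Tue, Wed} — 6 values for 6 variables — and Wed appears only in Kira's list, so Kira = Wed.
The 5 still-open variables draw from only 5 values {Fri, Mon, Sat, Thu, Tue}, so each is used; only Ivy can be Sat, hence Ivy = Sat.
Mona and Nate share exactly the 2 values {Fri, Mon}; by pigeonhole those values go to them, so strike Fri, Mon from Carol.
No further eliminations apply; Carol can still be any of Thu, Tue.

Thu, Tue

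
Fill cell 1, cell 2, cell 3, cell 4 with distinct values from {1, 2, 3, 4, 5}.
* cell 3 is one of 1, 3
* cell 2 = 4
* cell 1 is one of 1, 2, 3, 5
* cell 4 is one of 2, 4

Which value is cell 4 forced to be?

2

cell 2 has just one choice, so cell 2 = 4. Strike 4 from cell 4.
So cell 4 = 2.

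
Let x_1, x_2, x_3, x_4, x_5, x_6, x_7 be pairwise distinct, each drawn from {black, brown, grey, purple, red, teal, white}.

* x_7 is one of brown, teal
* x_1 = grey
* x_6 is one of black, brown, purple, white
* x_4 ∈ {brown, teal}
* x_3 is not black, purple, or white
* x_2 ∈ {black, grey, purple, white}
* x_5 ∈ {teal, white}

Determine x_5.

white

x_1 has just one choice, so x_1 = grey. So x_2, x_3 can't be grey.
Among the 6 still-open variables, red fits only x_3 (and all 6 values in {black, brown, purple, red, teal, white} must be used), so x_3 = red.
The 2 variables x_4 and x_7 are confined to {brown, teal}, which locks those values in; drop them from x_5, x_6.
So x_5 = white.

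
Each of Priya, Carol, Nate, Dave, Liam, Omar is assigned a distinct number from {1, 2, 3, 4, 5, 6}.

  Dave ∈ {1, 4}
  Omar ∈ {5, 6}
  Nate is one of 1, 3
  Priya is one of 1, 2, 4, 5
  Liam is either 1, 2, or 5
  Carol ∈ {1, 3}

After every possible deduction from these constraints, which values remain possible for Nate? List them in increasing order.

1, 3

The 6 variables draw from only 6 values {1, 2, 3, 4, 5, 6}, so each is used; only Omar can be 6, hence Omar = 6.
Carol and Nate share exactly the 2 values {1, 3}; by pigeonhole those values go to them, so strike 1, 3 from Priya, Dave, Liam.
Dave must be 4 (only option left). Eliminate 4 elsewhere: Priya.
No further eliminations apply; Nate can still be any of 1, 3.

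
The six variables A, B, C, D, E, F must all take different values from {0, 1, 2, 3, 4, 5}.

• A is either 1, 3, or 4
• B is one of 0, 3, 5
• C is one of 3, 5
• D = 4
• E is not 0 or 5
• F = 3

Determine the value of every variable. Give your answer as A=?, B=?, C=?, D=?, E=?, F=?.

A=1, B=0, C=5, D=4, E=2, F=3

D has just one choice, so D = 4. So A, E can't be 4.
F has just one choice, so F = 3. Eliminate 3 elsewhere: A, B, C, E.
That leaves A = 1. Eliminate 1 elsewhere: E.
C must be 5 (only option left). Strike 5 from B.
E's domain is down to {2}, so E = 2.
B must be 0 (only option left).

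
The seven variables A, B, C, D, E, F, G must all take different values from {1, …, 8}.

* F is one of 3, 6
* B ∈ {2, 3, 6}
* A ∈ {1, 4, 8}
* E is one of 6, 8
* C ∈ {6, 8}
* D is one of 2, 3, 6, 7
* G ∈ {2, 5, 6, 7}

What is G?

5

C and E share exactly the 2 values {6, 8}; by pigeonhole those values go to them, so strike 6, 8 from A, B, D, F, G.
F's domain is down to {3}, so F = 3. Remove 3 from B, D.
B's domain is down to {2}, so B = 2. So D, G can't be 2.
D must be 7 (only option left). Strike 7 from G.
So G = 5.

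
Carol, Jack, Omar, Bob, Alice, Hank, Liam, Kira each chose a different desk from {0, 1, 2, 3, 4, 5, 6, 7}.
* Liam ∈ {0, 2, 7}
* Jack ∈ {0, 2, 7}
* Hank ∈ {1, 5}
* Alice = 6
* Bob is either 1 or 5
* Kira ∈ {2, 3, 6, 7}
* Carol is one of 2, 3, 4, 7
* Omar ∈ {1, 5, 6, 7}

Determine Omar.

7

Alice has just one choice, so Alice = 6. Remove 6 from Omar, Kira.
The 7 still-open variables draw from only 7 values {0, 1, 2, 3, 4, 5, 7}, so each is used; only Carol can be 4, hence Carol = 4.
The 6 still-open variables draw from only 6 values {0, 1, 2, 3, 5, 7}, so each is used; only Kira can be 3, hence Kira = 3.
Bob and Hank share exactly the 2 values {1, 5}; by pigeonhole those values go to them, so strike 1, 5 from Omar.
So Omar = 7.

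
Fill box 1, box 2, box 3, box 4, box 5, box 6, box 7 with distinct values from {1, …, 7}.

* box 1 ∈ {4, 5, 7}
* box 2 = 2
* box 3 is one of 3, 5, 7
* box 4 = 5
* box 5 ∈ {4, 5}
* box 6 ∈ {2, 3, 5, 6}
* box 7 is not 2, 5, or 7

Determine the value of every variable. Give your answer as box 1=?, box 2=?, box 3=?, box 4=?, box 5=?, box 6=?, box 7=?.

box 2 must be 2 (only option left). Eliminate 2 elsewhere: box 6.
box 4 has just one choice, so box 4 = 5. Remove 5 from box 1, box 3, box 5, box 6.
box 5's domain is down to {4}, so box 5 = 4. Eliminate 4 elsewhere: box 1, box 7.
That leaves box 1 = 7. Strike 7 from box 3.
box 3 has just one choice, so box 3 = 3. Eliminate 3 elsewhere: box 6, box 7.
box 6's domain is down to {6}, so box 6 = 6. Remove 6 from box 7.
box 7's domain is down to {1}, so box 7 = 1.

box 1=7, box 2=2, box 3=3, box 4=5, box 5=4, box 6=6, box 7=1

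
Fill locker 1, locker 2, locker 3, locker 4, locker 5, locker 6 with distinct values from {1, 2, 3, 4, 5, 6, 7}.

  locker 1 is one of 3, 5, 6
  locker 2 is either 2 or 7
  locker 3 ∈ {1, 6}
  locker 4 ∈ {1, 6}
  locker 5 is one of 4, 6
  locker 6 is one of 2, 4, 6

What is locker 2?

7

locker 3 and locker 4 between them cover only {1, 6} — a naked pair. Remove those values from locker 1, locker 5, locker 6.
That leaves locker 5 = 4. Strike 4 from locker 6.
locker 6 has just one choice, so locker 6 = 2. Eliminate 2 elsewhere: locker 2.
So locker 2 = 7.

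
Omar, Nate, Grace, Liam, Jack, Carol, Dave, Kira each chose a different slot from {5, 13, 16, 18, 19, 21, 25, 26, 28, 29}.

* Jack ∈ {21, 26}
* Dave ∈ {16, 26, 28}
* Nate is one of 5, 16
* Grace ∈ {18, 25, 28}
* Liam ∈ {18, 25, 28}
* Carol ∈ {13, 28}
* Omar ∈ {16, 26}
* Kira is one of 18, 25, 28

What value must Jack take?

21

Among the 8 variables, 5 fits only Nate (and all 8 values in {5, 13, 16, 18, 21, 25, 26, 28} must be used), so Nate = 5.
Among the 7 still-open variables, 13 fits only Carol (and all 7 values in {13, 16, 18, 21, 25, 26, 28} must be used), so Carol = 13.
Among the 6 still-open variables, 21 fits only Jack (and all 6 values in {16, 18, 21, 25, 26, 28} must be used), so Jack = 21.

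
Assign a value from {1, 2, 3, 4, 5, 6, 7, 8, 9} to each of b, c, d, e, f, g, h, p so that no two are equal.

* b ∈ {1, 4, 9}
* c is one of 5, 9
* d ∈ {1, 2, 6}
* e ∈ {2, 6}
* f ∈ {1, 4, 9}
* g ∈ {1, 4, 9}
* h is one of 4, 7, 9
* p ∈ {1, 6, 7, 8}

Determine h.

The 8 variables together cover exactly {1, 2, 4, 5, 6, 7, 8, 9} — 8 values for 8 variables — and 5 appears only in c's list, so c = 5.
The 7 still-open variables together cover exactly {1, 2, 4, 6, 7, 8, 9} — 7 values for 7 variables — and 8 appears only in p's list, so p = 8.
The 6 still-open variables draw from only 6 values {1, 2, 4, 6, 7, 9}, so each is used; only h can be 7, hence h = 7.

7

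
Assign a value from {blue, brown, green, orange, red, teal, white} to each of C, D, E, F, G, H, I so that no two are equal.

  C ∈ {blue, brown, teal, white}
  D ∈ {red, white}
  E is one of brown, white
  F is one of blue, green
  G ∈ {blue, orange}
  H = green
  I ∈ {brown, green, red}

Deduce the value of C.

H's domain is down to {green}, so H = green. So F, I can't be green.
That leaves F = blue. Remove blue from C, G.
G's domain is down to {orange}, so G = orange.
The 4 still-open variables together cover exactly {brown, red, teal, white} — 4 values for 4 variables — and teal appears only in C's list, so C = teal.

teal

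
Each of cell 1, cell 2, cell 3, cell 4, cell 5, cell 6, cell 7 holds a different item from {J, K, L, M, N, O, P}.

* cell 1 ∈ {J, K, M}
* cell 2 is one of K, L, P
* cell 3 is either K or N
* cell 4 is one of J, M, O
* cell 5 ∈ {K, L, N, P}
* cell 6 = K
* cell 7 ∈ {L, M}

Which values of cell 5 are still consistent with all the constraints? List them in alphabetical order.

cell 6 must be K (only option left). So cell 1, cell 2, cell 3, cell 5 can't be K.
cell 3 must be N (only option left). Strike N from cell 5.
The 5 still-open variables together cover exactly {J, L, M, O, P} — 5 values for 5 variables — and O appears only in cell 4's list, so cell 4 = O.
The 4 still-open variables together cover exactly {J, L, M, P} — 4 values for 4 variables — and J appears only in cell 1's list, so cell 1 = J.
The 3 still-open variables draw from only 3 values {L, M, P}, so each is used; only cell 7 can be M, hence cell 7 = M.
No further eliminations apply; cell 5 can still be any of L, P.

L, P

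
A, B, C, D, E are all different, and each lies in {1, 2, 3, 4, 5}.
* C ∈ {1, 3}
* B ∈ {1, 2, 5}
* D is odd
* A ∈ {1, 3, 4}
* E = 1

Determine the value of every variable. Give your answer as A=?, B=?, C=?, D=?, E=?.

A=4, B=2, C=3, D=5, E=1

E's domain is down to {1}, so E = 1. Eliminate 1 elsewhere: A, B, C, D.
C must be 3 (only option left). Strike 3 from A, D.
D's domain is down to {5}, so D = 5. Remove 5 from B.
A must be 4 (only option left).
B must be 2 (only option left).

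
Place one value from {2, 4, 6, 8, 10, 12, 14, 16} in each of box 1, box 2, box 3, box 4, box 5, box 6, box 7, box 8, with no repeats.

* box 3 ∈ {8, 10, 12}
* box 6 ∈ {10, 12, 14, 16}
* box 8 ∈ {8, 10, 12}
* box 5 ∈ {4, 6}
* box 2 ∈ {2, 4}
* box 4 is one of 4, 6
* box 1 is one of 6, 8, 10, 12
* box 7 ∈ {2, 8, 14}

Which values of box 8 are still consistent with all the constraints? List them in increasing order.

8, 10, 12

The 8 variables together cover exactly {2, 4, 6, 8, 10, 12, 14, 16} — 8 values for 8 variables — and 16 appears only in box 6's list, so box 6 = 16.
The 7 still-open variables draw from only 7 values {2, 4, 6, 8, 10, 12, 14}, so each is used; only box 7 can be 14, hence box 7 = 14.
The 6 still-open variables draw from only 6 values {2, 4, 6, 8, 10, 12}, so each is used; only box 2 can be 2, hence box 2 = 2.
box 4 and box 5 between them cover only {4, 6} — a naked pair. Remove those values from box 1.
No further eliminations apply; box 8 can still be any of 8, 10, 12.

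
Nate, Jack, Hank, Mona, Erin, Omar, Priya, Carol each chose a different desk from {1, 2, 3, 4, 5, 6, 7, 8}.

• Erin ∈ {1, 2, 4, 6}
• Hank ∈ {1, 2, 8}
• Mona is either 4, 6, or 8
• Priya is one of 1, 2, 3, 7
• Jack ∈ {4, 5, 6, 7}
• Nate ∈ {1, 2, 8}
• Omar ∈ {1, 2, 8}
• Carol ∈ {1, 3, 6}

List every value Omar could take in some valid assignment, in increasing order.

The 8 variables together cover exactly {1, 2, 3, 4, 5, 6, 7, 8} — 8 values for 8 variables — and 5 appears only in Jack's list, so Jack = 5.
The 7 still-open variables together cover exactly {1, 2, 3, 4, 6, 7, 8} — 7 values for 7 variables — and 7 appears only in Priya's list, so Priya = 7.
Among the 6 still-open variables, 3 fits only Carol (and all 6 values in {1, 2, 3, 4, 6, 8} must be used), so Carol = 3.
Nate, Hank, Omar share exactly the 3 values {1, 2, 8}; by pigeonhole those values go to them, so strike 1, 2, 8 from Mona, Erin.
No further eliminations apply; Omar can still be any of 1, 2, 8.

1, 2, 8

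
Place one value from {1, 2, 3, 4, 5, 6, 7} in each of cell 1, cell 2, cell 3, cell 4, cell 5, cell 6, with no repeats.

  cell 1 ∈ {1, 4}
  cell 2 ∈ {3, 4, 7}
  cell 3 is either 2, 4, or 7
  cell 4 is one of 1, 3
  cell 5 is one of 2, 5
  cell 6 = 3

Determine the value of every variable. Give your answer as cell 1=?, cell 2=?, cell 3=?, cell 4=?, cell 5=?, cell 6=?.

cell 6's domain is down to {3}, so cell 6 = 3. So cell 2, cell 4 can't be 3.
cell 4's domain is down to {1}, so cell 4 = 1. Remove 1 from cell 1.
cell 1's domain is down to {4}, so cell 1 = 4. Eliminate 4 elsewhere: cell 2, cell 3.
cell 2 has just one choice, so cell 2 = 7. Eliminate 7 elsewhere: cell 3.
cell 3 must be 2 (only option left). Strike 2 from cell 5.
cell 5 has just one choice, so cell 5 = 5.

cell 1=4, cell 2=7, cell 3=2, cell 4=1, cell 5=5, cell 6=3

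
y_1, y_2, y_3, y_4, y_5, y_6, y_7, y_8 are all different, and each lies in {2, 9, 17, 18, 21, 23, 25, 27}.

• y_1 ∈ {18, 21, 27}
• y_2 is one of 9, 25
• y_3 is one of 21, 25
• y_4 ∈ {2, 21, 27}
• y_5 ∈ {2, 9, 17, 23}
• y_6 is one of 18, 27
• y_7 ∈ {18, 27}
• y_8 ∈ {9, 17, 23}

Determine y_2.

The 2 variables y_6 and y_7 are confined to {18, 27}, which locks those values in; drop them from y_1, y_4.
y_1 has just one choice, so y_1 = 21. Remove 21 from y_3, y_4.
That leaves y_3 = 25. Remove 25 from y_2.
So y_2 = 9.

9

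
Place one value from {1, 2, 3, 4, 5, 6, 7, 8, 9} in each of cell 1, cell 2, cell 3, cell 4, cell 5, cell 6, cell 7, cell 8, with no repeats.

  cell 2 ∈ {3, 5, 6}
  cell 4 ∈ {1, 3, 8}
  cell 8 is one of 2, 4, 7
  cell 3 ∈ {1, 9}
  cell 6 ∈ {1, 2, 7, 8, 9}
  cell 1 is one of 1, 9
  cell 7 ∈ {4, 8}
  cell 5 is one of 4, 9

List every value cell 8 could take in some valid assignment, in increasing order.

2, 7

cell 1 and cell 3 share exactly the 2 values {1, 9}; by pigeonhole those values go to them, so strike 1, 9 from cell 4, cell 5, cell 6.
cell 5 must be 4 (only option left). Eliminate 4 elsewhere: cell 7, cell 8.
cell 7 has just one choice, so cell 7 = 8. So cell 4, cell 6 can't be 8.
cell 4 must be 3 (only option left). So cell 2 can't be 3.
No further eliminations apply; cell 8 can still be any of 2, 7.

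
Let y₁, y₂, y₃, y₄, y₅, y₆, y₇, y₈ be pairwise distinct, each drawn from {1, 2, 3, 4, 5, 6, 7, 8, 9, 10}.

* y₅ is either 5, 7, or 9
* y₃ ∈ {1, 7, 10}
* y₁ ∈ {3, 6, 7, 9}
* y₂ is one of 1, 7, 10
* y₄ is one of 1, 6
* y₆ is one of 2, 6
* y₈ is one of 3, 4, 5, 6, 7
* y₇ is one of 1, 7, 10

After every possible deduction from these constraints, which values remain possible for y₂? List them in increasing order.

1, 7, 10

The 3 variables y₂, y₃, y₇ are confined to {1, 7, 10}, which locks those values in; drop them from y₁, y₄, y₅, y₈.
y₄ has just one choice, so y₄ = 6. Remove 6 from y₁, y₆, y₈.
That leaves y₆ = 2.
No further eliminations apply; y₂ can still be any of 1, 7, 10.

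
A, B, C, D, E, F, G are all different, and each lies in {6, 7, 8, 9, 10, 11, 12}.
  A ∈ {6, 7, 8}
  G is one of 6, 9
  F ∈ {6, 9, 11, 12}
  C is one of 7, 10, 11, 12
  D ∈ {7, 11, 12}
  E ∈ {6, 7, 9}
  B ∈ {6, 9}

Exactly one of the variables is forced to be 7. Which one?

E

The 7 variables draw from only 7 values {6, 7, 8, 9, 10, 11, 12}, so each is used; only A can be 8, hence A = 8.
Among the 6 still-open variables, 10 fits only C (and all 6 values in {6, 7, 9, 10, 11, 12} must be used), so C = 10.
B and G share exactly the 2 values {6, 9}; by pigeonhole those values go to them, so strike 6, 9 from E, F.
So 7 goes to E.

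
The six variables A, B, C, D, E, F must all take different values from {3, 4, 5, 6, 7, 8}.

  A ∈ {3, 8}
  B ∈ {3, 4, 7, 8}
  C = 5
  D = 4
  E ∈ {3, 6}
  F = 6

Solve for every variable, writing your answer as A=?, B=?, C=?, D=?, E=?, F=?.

C's domain is down to {5}, so C = 5.
That leaves D = 4. So B can't be 4.
F has just one choice, so F = 6. So E can't be 6.
That leaves E = 3. Eliminate 3 elsewhere: A, B.
A has just one choice, so A = 8. So B can't be 8.
B must be 7 (only option left).

A=8, B=7, C=5, D=4, E=3, F=6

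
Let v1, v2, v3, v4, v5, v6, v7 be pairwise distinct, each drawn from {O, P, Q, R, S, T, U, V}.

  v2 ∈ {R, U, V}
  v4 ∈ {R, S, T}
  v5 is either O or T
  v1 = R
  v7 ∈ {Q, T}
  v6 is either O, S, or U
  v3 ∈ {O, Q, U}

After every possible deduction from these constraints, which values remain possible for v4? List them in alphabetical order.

S, T

v1 must be R (only option left). Eliminate R elsewhere: v2, v4.
The 6 still-open variables draw from only 6 values {O, Q, S, T, U, V}, so each is used; only v2 can be V, hence v2 = V.
No further eliminations apply; v4 can still be any of S, T.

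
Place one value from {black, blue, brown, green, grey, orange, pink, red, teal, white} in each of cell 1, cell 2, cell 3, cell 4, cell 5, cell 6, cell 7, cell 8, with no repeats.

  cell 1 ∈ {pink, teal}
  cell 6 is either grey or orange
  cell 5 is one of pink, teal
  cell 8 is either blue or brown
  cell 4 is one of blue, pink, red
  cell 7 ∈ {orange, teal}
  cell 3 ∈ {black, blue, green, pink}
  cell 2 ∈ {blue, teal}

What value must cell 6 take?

The 2 variables cell 1 and cell 5 are confined to {pink, teal}, which locks those values in; drop them from cell 2, cell 3, cell 4, cell 7.
That leaves cell 2 = blue. Eliminate blue elsewhere: cell 3, cell 4, cell 8.
That leaves cell 4 = red.
That leaves cell 7 = orange. Remove orange from cell 6.
So cell 6 = grey.

grey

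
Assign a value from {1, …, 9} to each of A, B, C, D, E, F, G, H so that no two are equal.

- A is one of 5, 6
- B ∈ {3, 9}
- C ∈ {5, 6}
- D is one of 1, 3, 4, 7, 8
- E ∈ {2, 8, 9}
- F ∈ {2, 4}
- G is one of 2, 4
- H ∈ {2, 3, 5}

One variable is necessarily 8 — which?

The 2 variables A and C are confined to {5, 6}, which locks those values in; drop them from H.
F and G share exactly the 2 values {2, 4}; by pigeonhole those values go to them, so strike 2, 4 from D, E, H.
That leaves H = 3. Eliminate 3 elsewhere: B, D.
B's domain is down to {9}, so B = 9. So E can't be 9.
So 8 goes to E.

E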